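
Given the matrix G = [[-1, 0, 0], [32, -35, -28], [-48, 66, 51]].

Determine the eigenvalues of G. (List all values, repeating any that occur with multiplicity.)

-1, 7, 9

The characteristic polynomial is p(s) = det(sI - G).
Cofactor expansion gives p(s) = s^3 - 15s^2 + 47s + 63.
Rational-root test: s = -1 gives p(-1) = 0.
Dividing by (s + 1) leaves s^2 - 16s + 63.
The quadratic factors as (s - 7)·(s - 9).
Eigenvalues: -1, 7, 9.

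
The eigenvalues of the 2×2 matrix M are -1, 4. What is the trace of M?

trace(M) is the sum of the eigenvalues: (-1) + (4) = 3.

3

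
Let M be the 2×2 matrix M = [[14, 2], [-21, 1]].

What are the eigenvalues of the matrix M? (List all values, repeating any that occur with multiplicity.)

7, 8

det(M - rI) = (14 - r)(1 - r) - (2)·(-21) = r^2 - 15r + 56.
This factors as (r - 7)·(r - 8) = 0.
Eigenvalues: 7, 8.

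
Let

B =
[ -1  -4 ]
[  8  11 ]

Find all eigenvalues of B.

det(B - lambda·I) = (-1 - lambda)(11 - lambda) - (-4)·(8) = lambda^2 - 10·lambda + 21.
This factors as (lambda - 3)·(lambda - 7) = 0.
Eigenvalues: 3, 7.

3, 7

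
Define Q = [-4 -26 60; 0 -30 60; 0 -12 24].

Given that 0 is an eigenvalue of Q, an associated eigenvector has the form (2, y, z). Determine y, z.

2, 1

We need (Q)v = 0.
Q = [[-4, -26, 60], [0, -30, 60], [0, -12, 24]].
Row 1: (-4)·2 + (-26)·y + (60)·z = 0
Row 2: (0)·2 + (-30)·y + (60)·z = 0
Row 3: (0)·2 + (-12)·y + (24)·z = 0
Solving gives y = 2, z = 1.
Check: Q·(2, 2, 1) = (0, 0, 0) = 0·(2, 2, 1).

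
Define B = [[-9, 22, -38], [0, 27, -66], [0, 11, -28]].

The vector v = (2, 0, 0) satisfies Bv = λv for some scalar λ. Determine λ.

-9

Compute Bv: B·(2, 0, 0) = (-18, 0, 0).
Since Bv = λv, compare component 1: -18 = λ·2, so λ = -9.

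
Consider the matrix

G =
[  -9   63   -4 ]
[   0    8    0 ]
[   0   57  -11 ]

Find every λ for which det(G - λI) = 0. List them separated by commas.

Set up det(tI - G) = 0.
Expanding along the first row, p(t) = t^3 + 12t^2 - 61t - 792.
Since p(8) = 0, t = 8 is a root.
Dividing by (t - 8) leaves t^2 + 20t + 99.
The quadratic factors as (t + 11)·(t + 9).
Eigenvalues: -11, -9, 8.

-11, -9, 8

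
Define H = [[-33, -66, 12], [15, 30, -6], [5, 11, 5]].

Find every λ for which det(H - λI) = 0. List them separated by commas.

-3, 2, 3

The characteristic polynomial is p(t) = det(tI - H).
Cofactor expansion gives p(t) = t^3 - 2t^2 - 9t + 18.
Since p(3) = 0, t = 3 is a root.
Factor out (t - 3): p(t) = (t - 3)·(t^2 + t - 6).
The quadratic factors as (t + 3)·(t - 2).
Eigenvalues: -3, 2, 3.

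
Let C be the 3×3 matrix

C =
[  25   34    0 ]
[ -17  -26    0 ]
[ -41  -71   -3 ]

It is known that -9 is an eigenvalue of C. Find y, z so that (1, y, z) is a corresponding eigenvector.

-1, -5

We need (C + 9I)v = 0.
C + 9I = [[34, 34, 0], [-17, -17, 0], [-41, -71, 6]].
Row 1: (34)·1 + (34)·y + (0)·z = 0
Row 2: (-17)·1 + (-17)·y + (0)·z = 0
Row 3: (-41)·1 + (-71)·y + (6)·z = 0
Solving gives y = -1, z = -5.
Check: C·(1, -1, -5) = (-9, 9, 45) = -9·(1, -1, -5).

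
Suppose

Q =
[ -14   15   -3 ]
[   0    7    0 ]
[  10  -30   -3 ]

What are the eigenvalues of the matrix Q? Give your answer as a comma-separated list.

-9, -8, 7

Compute the characteristic polynomial p(r) = det(rI - Q).
Cofactor expansion gives p(r) = r^3 + 10r^2 - 47r - 504.
Try r = -8: p(-8) = 0, so -8 is a root.
Factor out (r + 8): p(r) = (r + 8)·(r^2 + 2r - 63).
The quadratic factors as (r + 9)·(r - 7).
Eigenvalues: -9, -8, 7.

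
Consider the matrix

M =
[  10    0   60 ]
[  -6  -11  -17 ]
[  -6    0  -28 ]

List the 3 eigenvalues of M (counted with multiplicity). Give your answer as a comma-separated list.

The characteristic polynomial is p(lambda) = det(lambda·I - M).
Expanding along the first row, p(lambda) = lambda^3 + 29·lambda^2 + 278·lambda + 880.
Rational-root test: lambda = -8 gives p(-8) = 0.
Dividing by (lambda + 8) leaves lambda^2 + 21·lambda + 110.
The quadratic factors as (lambda + 11)·(lambda + 10).
Eigenvalues: -11, -10, -8.

-11, -10, -8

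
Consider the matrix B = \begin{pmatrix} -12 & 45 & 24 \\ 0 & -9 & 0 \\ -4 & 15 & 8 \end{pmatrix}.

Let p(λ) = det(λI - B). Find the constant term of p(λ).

0

p(λ) = λ^3 + 13λ^2 + 36λ.
The constant term is 0.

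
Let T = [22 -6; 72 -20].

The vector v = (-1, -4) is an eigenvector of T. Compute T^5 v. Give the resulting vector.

(32, 128)

First find the eigenvalue: Tv = (2, 8) = -2·(-1, -4), so λ = -2.
Then T^5 v = λ^5·v = (-2)^5·(-1, -4) = -32·(-1, -4) = (32, 128).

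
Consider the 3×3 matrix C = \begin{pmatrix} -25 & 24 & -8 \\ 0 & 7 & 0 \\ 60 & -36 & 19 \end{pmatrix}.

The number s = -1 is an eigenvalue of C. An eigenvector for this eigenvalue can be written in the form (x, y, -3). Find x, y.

1, 0

We need (C + 1I)v = 0.
C + 1I = [[-24, 24, -8], [0, 8, 0], [60, -36, 20]].
Row 1: (-24)·x + (24)·y + (-8)·-3 = 0
Row 2: (0)·x + (8)·y + (0)·-3 = 0
Row 3: (60)·x + (-36)·y + (20)·-3 = 0
Solving gives x = 1, y = 0.
Check: C·(1, 0, -3) = (-1, 0, 3) = -1·(1, 0, -3).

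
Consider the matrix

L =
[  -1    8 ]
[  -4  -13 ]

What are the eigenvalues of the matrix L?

det(L - sI) = (-1 - s)(-13 - s) - (8)·(-4) = s^2 + 14s + 45.
This factors as (s + 9)·(s + 5) = 0.
Eigenvalues: -9, -5.

-9, -5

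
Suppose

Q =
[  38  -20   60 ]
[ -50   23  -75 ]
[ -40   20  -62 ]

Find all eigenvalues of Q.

-2, -2, 3

The characteristic polynomial is p(λ) = det(λI - Q).
Cofactor expansion gives p(λ) = λ^3 + λ^2 - 8λ - 12.
Rational-root test: λ = -2 gives p(-2) = 0.
Dividing by (λ + 2) leaves λ^2 - λ - 6.
The quadratic factors as (λ + 2)·(λ - 3).
Eigenvalues: -2, -2, 3.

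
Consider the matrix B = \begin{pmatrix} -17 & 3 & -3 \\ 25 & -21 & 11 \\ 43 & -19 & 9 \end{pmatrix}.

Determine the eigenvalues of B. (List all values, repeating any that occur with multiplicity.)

Compute the characteristic polynomial p(r) = det(rI - B).
Cofactor expansion gives p(r) = r^3 + 29r^2 + 278r + 880.
Rational-root test: r = -8 gives p(-8) = 0.
Dividing by (r + 8) leaves r^2 + 21r + 110.
The quadratic factors as (r + 11)·(r + 10).
Eigenvalues: -11, -10, -8.

-11, -10, -8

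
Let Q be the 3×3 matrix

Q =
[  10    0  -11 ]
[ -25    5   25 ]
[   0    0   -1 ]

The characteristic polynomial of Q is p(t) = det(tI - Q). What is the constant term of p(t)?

50

p(t) = t^3 - 14t^2 + 35t + 50.
The constant term is 50.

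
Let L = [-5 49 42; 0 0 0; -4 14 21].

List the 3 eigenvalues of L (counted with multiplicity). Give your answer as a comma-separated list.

0, 7, 9

The characteristic polynomial is p(t) = det(tI - L).
Expanding the 3×3 determinant: p(t) = t^3 - 16t^2 + 63t.
Since p(7) = 0, t = 7 is a root.
Dividing by (t - 7) leaves t^2 - 9t.
The quadratic factors as t·(t - 9).
Eigenvalues: 0, 7, 9.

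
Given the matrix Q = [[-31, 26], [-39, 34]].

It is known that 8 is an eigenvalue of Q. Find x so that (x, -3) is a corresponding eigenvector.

-2

We need (Q - 8I)v = 0.
Q - 8I = [[-39, 26], [-39, 26]].
Row 1: (-39)·x + (26)·-3 = 0
Row 2: (-39)·x + (26)·-3 = 0
Solving gives x = -2.
Check: Q·(-2, -3) = (-16, -24) = 8·(-2, -3).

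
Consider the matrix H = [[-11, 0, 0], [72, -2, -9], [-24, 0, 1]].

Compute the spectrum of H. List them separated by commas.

-11, -2, 1

Compute the characteristic polynomial p(λ) = det(λI - H).
Cofactor expansion gives p(λ) = λ^3 + 12λ^2 + 9λ - 22.
Since p(-11) = 0, λ = -11 is a root.
Factor out (λ + 11): p(λ) = (λ + 11)·(λ^2 + λ - 2).
The quadratic factors as (λ + 2)·(λ - 1).
Eigenvalues: -11, -2, 1.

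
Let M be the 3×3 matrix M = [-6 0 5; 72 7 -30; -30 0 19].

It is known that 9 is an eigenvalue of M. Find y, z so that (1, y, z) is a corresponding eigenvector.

-9, 3

We need (M - 9I)v = 0.
M - 9I = [[-15, 0, 5], [72, -2, -30], [-30, 0, 10]].
Row 1: (-15)·1 + (0)·y + (5)·z = 0
Row 2: (72)·1 + (-2)·y + (-30)·z = 0
Row 3: (-30)·1 + (0)·y + (10)·z = 0
Solving gives y = -9, z = 3.
Check: M·(1, -9, 3) = (9, -81, 27) = 9·(1, -9, 3).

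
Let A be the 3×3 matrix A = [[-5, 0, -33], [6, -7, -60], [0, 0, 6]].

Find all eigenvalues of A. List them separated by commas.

-7, -5, 6

The characteristic polynomial is p(λ) = det(λI - A).
Expanding the 3×3 determinant: p(λ) = λ^3 + 6λ^2 - 37λ - 210.
Try λ = -5: p(-5) = 0, so -5 is a root.
Factor out (λ + 5): p(λ) = (λ + 5)·(λ^2 + λ - 42).
The quadratic factors as (λ + 7)·(λ - 6).
Eigenvalues: -7, -5, 6.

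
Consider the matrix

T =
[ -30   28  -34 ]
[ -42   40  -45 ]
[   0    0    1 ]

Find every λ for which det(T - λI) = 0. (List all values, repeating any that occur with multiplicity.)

Set up det(rI - T) = 0.
Expanding the 3×3 determinant: p(r) = r^3 - 11r^2 - 14r + 24.
Rational-root test: r = 1 gives p(1) = 0.
Factor out (r - 1): p(r) = (r - 1)·(r^2 - 10r - 24).
The quadratic factors as (r + 2)·(r - 12).
Eigenvalues: -2, 1, 12.

-2, 1, 12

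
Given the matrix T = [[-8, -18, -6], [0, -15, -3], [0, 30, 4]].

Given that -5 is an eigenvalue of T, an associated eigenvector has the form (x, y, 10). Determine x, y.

-2, -3

We need (T + 5I)v = 0.
T + 5I = [[-3, -18, -6], [0, -10, -3], [0, 30, 9]].
Row 1: (-3)·x + (-18)·y + (-6)·10 = 0
Row 2: (0)·x + (-10)·y + (-3)·10 = 0
Row 3: (0)·x + (30)·y + (9)·10 = 0
Solving gives x = -2, y = -3.
Check: T·(-2, -3, 10) = (10, 15, -50) = -5·(-2, -3, 10).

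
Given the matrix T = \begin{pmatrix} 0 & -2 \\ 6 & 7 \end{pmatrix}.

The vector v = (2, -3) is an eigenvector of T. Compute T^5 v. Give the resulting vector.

First find the eigenvalue: Tv = (6, -9) = 3·(2, -3), so λ = 3.
Then T^5 v = λ^5·v = 3^5·(2, -3) = 243·(2, -3) = (486, -729).

(486, -729)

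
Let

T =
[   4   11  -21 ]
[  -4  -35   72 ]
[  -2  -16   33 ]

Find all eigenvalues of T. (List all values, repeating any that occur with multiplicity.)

-3, 2, 3

Set up det(λI - T) = 0.
Cofactor expansion gives p(λ) = λ^3 - 2λ^2 - 9λ + 18.
Try λ = 2: p(2) = 0, so 2 is a root.
Factor out (λ - 2): p(λ) = (λ - 2)·(λ^2 - 9).
The quadratic factors as (λ + 3)·(λ - 3).
Eigenvalues: -3, 2, 3.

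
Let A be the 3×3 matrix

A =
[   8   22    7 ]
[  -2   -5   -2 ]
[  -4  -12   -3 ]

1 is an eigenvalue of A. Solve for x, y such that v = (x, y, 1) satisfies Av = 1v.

We need (A - 1I)v = 0.
A - 1I = [[7, 22, 7], [-2, -6, -2], [-4, -12, -4]].
Row 1: (7)·x + (22)·y + (7)·1 = 0
Row 2: (-2)·x + (-6)·y + (-2)·1 = 0
Row 3: (-4)·x + (-12)·y + (-4)·1 = 0
Solving gives x = -1, y = 0.
Check: A·(-1, 0, 1) = (-1, 0, 1) = 1·(-1, 0, 1).

-1, 0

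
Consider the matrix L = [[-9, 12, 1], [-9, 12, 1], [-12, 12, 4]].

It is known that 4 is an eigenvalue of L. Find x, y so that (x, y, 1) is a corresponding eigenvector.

1, 1

We need (L - 4I)v = 0.
L - 4I = [[-13, 12, 1], [-9, 8, 1], [-12, 12, 0]].
Row 1: (-13)·x + (12)·y + (1)·1 = 0
Row 2: (-9)·x + (8)·y + (1)·1 = 0
Row 3: (-12)·x + (12)·y + (0)·1 = 0
Solving gives x = 1, y = 1.
Check: L·(1, 1, 1) = (4, 4, 4) = 4·(1, 1, 1).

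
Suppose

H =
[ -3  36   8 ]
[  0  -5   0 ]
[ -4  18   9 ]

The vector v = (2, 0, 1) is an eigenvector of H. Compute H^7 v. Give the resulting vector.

First find the eigenvalue: Hv = (2, 0, 1) = 1·(2, 0, 1), so λ = 1.
Then H^7 v = λ^7·v = 1^7·(2, 0, 1) = 1·(2, 0, 1) = (2, 0, 1).

(2, 0, 1)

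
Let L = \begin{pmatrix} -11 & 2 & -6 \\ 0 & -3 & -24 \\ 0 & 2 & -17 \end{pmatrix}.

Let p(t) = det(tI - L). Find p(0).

1089

p(0) = det(0·I − L) = det(−L) = (−1)^3·det(L).
det(L) = -1089, so p(0) = 1089.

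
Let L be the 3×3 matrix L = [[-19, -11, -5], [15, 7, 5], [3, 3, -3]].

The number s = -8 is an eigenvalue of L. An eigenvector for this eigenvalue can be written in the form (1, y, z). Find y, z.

-1, 0

We need (L + 8I)v = 0.
L + 8I = [[-11, -11, -5], [15, 15, 5], [3, 3, 5]].
Row 1: (-11)·1 + (-11)·y + (-5)·z = 0
Row 2: (15)·1 + (15)·y + (5)·z = 0
Row 3: (3)·1 + (3)·y + (5)·z = 0
Solving gives y = -1, z = 0.
Check: L·(1, -1, 0) = (-8, 8, 0) = -8·(1, -1, 0).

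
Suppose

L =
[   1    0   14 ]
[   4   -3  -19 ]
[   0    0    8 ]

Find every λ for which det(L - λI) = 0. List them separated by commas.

-3, 1, 8

Set up det(lambda·I - L) = 0.
Expanding the 3×3 determinant: p(lambda) = lambda^3 - 6·lambda^2 - 19·lambda + 24.
Try lambda = 8: p(8) = 0, so 8 is a root.
Dividing by (lambda - 8) leaves lambda^2 + 2·lambda - 3.
The quadratic factors as (lambda + 3)·(lambda - 1).
Eigenvalues: -3, 1, 8.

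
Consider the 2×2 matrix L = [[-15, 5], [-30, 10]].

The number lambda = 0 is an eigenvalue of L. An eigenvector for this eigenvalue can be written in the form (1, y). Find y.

3

We need (L)v = 0.
L = [[-15, 5], [-30, 10]].
Row 1: (-15)·1 + (5)·y = 0
Row 2: (-30)·1 + (10)·y = 0
Solving gives y = 3.
Check: L·(1, 3) = (0, 0) = 0·(1, 3).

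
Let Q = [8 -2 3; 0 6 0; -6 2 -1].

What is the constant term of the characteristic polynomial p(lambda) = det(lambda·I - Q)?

p(0) = det(0·I − Q) = det(−Q) = (−1)^3·det(Q).
det(Q) = 60, so p(0) = -60.

-60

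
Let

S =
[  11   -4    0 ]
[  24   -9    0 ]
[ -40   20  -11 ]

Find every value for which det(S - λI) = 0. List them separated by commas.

Compute the characteristic polynomial p(μ) = det(μI - S).
Expanding the 3×3 determinant: p(μ) = μ^3 + 9μ^2 - 25μ - 33.
Since p(3) = 0, μ = 3 is a root.
Factor out (μ - 3): p(μ) = (μ - 3)·(μ^2 + 12μ + 11).
The quadratic factors as (μ + 11)·(μ + 1).
Eigenvalues: -11, -1, 3.

-11, -1, 3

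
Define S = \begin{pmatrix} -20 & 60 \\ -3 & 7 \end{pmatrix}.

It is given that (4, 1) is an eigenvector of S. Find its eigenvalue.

-5

Compute Sv: S·(4, 1) = (-20, -5).
Since Sv = λv, compare component 1: -20 = λ·4, so λ = -5.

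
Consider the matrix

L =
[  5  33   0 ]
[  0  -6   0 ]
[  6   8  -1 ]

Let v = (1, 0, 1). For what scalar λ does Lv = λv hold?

Compute Lv: L·(1, 0, 1) = (5, 0, 5).
Since Lv = λv, compare component 1: 5 = λ·1, so λ = 5.

5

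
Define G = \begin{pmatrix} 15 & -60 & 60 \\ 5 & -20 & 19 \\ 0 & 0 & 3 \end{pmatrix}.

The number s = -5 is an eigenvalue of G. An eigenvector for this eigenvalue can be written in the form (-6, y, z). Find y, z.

We need (G + 5I)v = 0.
G + 5I = [[20, -60, 60], [5, -15, 19], [0, 0, 8]].
Row 1: (20)·-6 + (-60)·y + (60)·z = 0
Row 2: (5)·-6 + (-15)·y + (19)·z = 0
Row 3: (0)·-6 + (0)·y + (8)·z = 0
Solving gives y = -2, z = 0.
Check: G·(-6, -2, 0) = (30, 10, 0) = -5·(-6, -2, 0).

-2, 0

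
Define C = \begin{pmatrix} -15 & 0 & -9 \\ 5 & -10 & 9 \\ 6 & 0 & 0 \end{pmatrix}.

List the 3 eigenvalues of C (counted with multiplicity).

-10, -9, -6

The characteristic polynomial is p(t) = det(tI - C).
Cofactor expansion gives p(t) = t^3 + 25t^2 + 204t + 540.
Since p(-9) = 0, t = -9 is a root.
Factor out (t + 9): p(t) = (t + 9)·(t^2 + 16t + 60).
The quadratic factors as (t + 10)·(t + 6).
Eigenvalues: -10, -9, -6.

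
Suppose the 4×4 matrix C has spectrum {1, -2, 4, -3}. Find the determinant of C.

24

det(C) is the product of the eigenvalues: (1) · (-2) · (4) · (-3) = 24.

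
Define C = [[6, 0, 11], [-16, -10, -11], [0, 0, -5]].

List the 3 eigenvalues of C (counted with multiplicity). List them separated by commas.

-10, -5, 6

Set up det(lambda·I - C) = 0.
Cofactor expansion gives p(lambda) = lambda^3 + 9·lambda^2 - 40·lambda - 300.
Since p(-5) = 0, lambda = -5 is a root.
Factor out (lambda + 5): p(lambda) = (lambda + 5)·(lambda^2 + 4·lambda - 60).
The quadratic factors as (lambda + 10)·(lambda - 6).
Eigenvalues: -10, -5, 6.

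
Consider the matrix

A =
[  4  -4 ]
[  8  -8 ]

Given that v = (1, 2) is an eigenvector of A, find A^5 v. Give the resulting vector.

First find the eigenvalue: Av = (-4, -8) = -4·(1, 2), so λ = -4.
Then A^5 v = λ^5·v = (-4)^5·(1, 2) = -1024·(1, 2) = (-1024, -2048).

(-1024, -2048)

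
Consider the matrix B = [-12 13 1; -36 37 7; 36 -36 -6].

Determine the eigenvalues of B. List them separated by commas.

1, 6, 12

Compute the characteristic polynomial p(lambda) = det(lambda·I - B).
Expanding the 3×3 determinant: p(lambda) = lambda^3 - 19·lambda^2 + 90·lambda - 72.
Since p(12) = 0, lambda = 12 is a root.
Factor out (lambda - 12): p(lambda) = (lambda - 12)·(lambda^2 - 7·lambda + 6).
The quadratic factors as (lambda - 1)·(lambda - 6).
Eigenvalues: 1, 6, 12.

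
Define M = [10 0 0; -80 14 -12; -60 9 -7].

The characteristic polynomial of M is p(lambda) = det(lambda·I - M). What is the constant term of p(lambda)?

-100

p(lambda) = lambda^3 - 17·lambda^2 + 80·lambda - 100.
The constant term is -100.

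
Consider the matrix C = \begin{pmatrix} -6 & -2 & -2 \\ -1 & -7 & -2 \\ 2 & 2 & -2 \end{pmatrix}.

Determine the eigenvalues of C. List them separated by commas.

-6, -5, -4

Compute the characteristic polynomial p(λ) = det(λI - C).
Expanding along the first row, p(λ) = λ^3 + 15λ^2 + 74λ + 120.
Try λ = -4: p(-4) = 0, so -4 is a root.
Dividing by (λ + 4) leaves λ^2 + 11λ + 30.
The quadratic factors as (λ + 6)·(λ + 5).
Eigenvalues: -6, -5, -4.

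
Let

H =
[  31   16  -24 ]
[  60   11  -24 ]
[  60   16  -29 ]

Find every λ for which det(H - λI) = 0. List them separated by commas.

Compute the characteristic polynomial p(t) = det(tI - H).
Expanding the 3×3 determinant: p(t) = t^3 - 13t^2 - 13t + 385.
Rational-root test: t = -5 gives p(-5) = 0.
Dividing by (t + 5) leaves t^2 - 18t + 77.
The quadratic factors as (t - 7)·(t - 11).
Eigenvalues: -5, 7, 11.

-5, 7, 11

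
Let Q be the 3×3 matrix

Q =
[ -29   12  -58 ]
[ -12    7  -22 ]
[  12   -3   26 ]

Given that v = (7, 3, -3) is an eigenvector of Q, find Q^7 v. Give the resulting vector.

First find the eigenvalue: Qv = (7, 3, -3) = 1·(7, 3, -3), so λ = 1.
Then Q^7 v = λ^7·v = 1^7·(7, 3, -3) = 1·(7, 3, -3) = (7, 3, -3).

(7, 3, -3)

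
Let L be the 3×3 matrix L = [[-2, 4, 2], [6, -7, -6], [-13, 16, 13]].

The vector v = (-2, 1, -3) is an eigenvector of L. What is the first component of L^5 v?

First find the eigenvalue: Lv = (2, -1, 3) = -1·(-2, 1, -3), so λ = -1.
Then L^5 v = λ^5·v = (-1)^5·(-2, 1, -3) = -1·(-2, 1, -3) = (2, -1, 3).

2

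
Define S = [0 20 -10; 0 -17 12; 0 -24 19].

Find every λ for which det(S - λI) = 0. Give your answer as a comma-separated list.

Set up det(λI - S) = 0.
Expanding along the first row, p(λ) = λ^3 - 2λ^2 - 35λ.
Rational-root test: λ = 0 gives p(0) = 0.
Dividing by λ leaves λ^2 - 2λ - 35.
The quadratic factors as (λ + 5)·(λ - 7).
Eigenvalues: -5, 0, 7.

-5, 0, 7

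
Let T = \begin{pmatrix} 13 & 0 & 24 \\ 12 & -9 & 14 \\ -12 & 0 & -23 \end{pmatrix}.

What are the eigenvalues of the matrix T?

-11, -9, 1

Set up det(μI - T) = 0.
Cofactor expansion gives p(μ) = μ^3 + 19μ^2 + 79μ - 99.
Rational-root test: μ = -9 gives p(-9) = 0.
Dividing by (μ + 9) leaves μ^2 + 10μ - 11.
The quadratic factors as (μ + 11)·(μ - 1).
Eigenvalues: -11, -9, 1.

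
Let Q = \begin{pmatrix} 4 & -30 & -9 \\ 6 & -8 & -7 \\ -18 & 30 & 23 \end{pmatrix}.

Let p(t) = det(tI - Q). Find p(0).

-140

p(0) = det(0·I − Q) = det(−Q) = (−1)^3·det(Q).
det(Q) = 140, so p(0) = -140.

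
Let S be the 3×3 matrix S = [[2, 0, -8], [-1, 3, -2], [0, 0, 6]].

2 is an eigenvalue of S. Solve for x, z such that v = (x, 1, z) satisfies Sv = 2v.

We need (S - 2I)v = 0.
S - 2I = [[0, 0, -8], [-1, 1, -2], [0, 0, 4]].
Row 1: (0)·x + (0)·1 + (-8)·z = 0
Row 2: (-1)·x + (1)·1 + (-2)·z = 0
Row 3: (0)·x + (0)·1 + (4)·z = 0
Solving gives x = 1, z = 0.
Check: S·(1, 1, 0) = (2, 2, 0) = 2·(1, 1, 0).

1, 0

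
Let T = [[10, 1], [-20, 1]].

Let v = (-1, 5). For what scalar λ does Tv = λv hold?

5

Compute Tv: T·(-1, 5) = (-5, 25).
Since Tv = λv, compare component 1: -5 = λ·-1, so λ = 5.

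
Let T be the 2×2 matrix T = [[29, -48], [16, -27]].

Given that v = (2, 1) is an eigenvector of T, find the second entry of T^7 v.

First find the eigenvalue: Tv = (10, 5) = 5·(2, 1), so λ = 5.
Then T^7 v = λ^7·v = 5^7·(2, 1) = 78125·(2, 1) = (156250, 78125).

78125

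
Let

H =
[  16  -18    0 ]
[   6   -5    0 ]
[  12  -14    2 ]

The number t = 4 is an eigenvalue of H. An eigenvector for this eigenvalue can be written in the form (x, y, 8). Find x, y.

6, 4

We need (H - 4I)v = 0.
H - 4I = [[12, -18, 0], [6, -9, 0], [12, -14, -2]].
Row 1: (12)·x + (-18)·y + (0)·8 = 0
Row 2: (6)·x + (-9)·y + (0)·8 = 0
Row 3: (12)·x + (-14)·y + (-2)·8 = 0
Solving gives x = 6, y = 4.
Check: H·(6, 4, 8) = (24, 16, 32) = 4·(6, 4, 8).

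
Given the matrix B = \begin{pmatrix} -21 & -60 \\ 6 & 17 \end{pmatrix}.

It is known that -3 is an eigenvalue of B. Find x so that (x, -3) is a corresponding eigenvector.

10

We need (B + 3I)v = 0.
B + 3I = [[-18, -60], [6, 20]].
Row 1: (-18)·x + (-60)·-3 = 0
Row 2: (6)·x + (20)·-3 = 0
Solving gives x = 10.
Check: B·(10, -3) = (-30, 9) = -3·(10, -3).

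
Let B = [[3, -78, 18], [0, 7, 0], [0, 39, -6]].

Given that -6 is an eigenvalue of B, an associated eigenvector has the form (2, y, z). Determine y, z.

0, -1

We need (B + 6I)v = 0.
B + 6I = [[9, -78, 18], [0, 13, 0], [0, 39, 0]].
Row 1: (9)·2 + (-78)·y + (18)·z = 0
Row 2: (0)·2 + (13)·y + (0)·z = 0
Row 3: (0)·2 + (39)·y + (0)·z = 0
Solving gives y = 0, z = -1.
Check: B·(2, 0, -1) = (-12, 0, 6) = -6·(2, 0, -1).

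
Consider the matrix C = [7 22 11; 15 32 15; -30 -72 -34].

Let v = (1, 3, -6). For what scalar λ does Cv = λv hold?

7

Compute Cv: C·(1, 3, -6) = (7, 21, -42).
Since Cv = λv, compare component 1: 7 = λ·1, so λ = 7.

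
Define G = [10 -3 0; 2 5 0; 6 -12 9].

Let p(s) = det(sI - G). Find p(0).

p(0) = det(0·I − G) = det(−G) = (−1)^3·det(G).
det(G) = 504, so p(0) = -504.

-504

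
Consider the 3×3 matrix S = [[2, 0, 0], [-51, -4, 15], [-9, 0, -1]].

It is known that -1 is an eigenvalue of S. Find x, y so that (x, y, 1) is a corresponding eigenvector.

We need (S + 1I)v = 0.
S + 1I = [[3, 0, 0], [-51, -3, 15], [-9, 0, 0]].
Row 1: (3)·x + (0)·y + (0)·1 = 0
Row 2: (-51)·x + (-3)·y + (15)·1 = 0
Row 3: (-9)·x + (0)·y + (0)·1 = 0
Solving gives x = 0, y = 5.
Check: S·(0, 5, 1) = (0, -5, -1) = -1·(0, 5, 1).

0, 5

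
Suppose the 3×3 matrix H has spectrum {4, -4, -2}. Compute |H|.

det(H) is the product of the eigenvalues: (4) · (-4) · (-2) = 32.

32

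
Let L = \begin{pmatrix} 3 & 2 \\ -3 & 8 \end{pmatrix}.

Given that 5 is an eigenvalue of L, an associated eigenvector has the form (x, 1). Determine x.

We need (L - 5I)v = 0.
L - 5I = [[-2, 2], [-3, 3]].
Row 1: (-2)·x + (2)·1 = 0
Row 2: (-3)·x + (3)·1 = 0
Solving gives x = 1.
Check: L·(1, 1) = (5, 5) = 5·(1, 1).

1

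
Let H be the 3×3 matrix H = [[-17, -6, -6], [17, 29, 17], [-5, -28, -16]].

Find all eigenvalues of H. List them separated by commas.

-11, -5, 12

Compute the characteristic polynomial p(λ) = det(λI - H).
Expanding the 3×3 determinant: p(λ) = λ^3 + 4λ^2 - 137λ - 660.
Rational-root test: λ = -5 gives p(-5) = 0.
Dividing by (λ + 5) leaves λ^2 - λ - 132.
The quadratic factors as (λ + 11)·(λ - 12).
Eigenvalues: -11, -5, 12.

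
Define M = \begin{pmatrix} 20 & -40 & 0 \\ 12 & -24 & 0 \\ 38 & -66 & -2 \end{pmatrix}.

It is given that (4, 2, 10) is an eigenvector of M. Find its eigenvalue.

0

Compute Mv: M·(4, 2, 10) = (0, 0, 0).
Since Mv = λv, compare component 1: 0 = λ·4, so λ = 0.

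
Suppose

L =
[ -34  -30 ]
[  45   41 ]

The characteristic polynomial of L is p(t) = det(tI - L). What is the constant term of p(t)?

-44

p(t) = t^2 - 7t - 44.
The constant term is -44.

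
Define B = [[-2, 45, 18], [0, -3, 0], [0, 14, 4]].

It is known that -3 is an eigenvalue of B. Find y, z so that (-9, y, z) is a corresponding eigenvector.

We need (B + 3I)v = 0.
B + 3I = [[1, 45, 18], [0, 0, 0], [0, 14, 7]].
Row 1: (1)·-9 + (45)·y + (18)·z = 0
Row 2: (0)·-9 + (0)·y + (0)·z = 0
Row 3: (0)·-9 + (14)·y + (7)·z = 0
Solving gives y = 1, z = -2.
Check: B·(-9, 1, -2) = (27, -3, 6) = -3·(-9, 1, -2).

1, -2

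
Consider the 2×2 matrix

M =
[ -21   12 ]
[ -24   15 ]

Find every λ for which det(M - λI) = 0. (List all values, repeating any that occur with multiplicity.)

det(M - λI) = (-21 - λ)(15 - λ) - (12)·(-24) = λ^2 + 6λ - 27.
This factors as (λ + 9)·(λ - 3) = 0.
Eigenvalues: -9, 3.

-9, 3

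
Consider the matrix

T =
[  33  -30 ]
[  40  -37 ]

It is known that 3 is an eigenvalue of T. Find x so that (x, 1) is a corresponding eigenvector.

1

We need (T - 3I)v = 0.
T - 3I = [[30, -30], [40, -40]].
Row 1: (30)·x + (-30)·1 = 0
Row 2: (40)·x + (-40)·1 = 0
Solving gives x = 1.
Check: T·(1, 1) = (3, 3) = 3·(1, 1).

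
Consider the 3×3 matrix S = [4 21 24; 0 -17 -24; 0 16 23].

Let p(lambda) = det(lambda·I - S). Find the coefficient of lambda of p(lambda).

17

p(lambda) = lambda^3 - 10·lambda^2 + 17·lambda + 28.
The coefficient of lambda is 17.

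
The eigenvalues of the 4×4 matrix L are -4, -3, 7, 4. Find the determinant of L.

det(L) is the product of the eigenvalues: (-4) · (-3) · (7) · (4) = 336.

336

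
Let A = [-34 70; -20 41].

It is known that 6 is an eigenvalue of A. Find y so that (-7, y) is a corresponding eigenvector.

We need (A - 6I)v = 0.
A - 6I = [[-40, 70], [-20, 35]].
Row 1: (-40)·-7 + (70)·y = 0
Row 2: (-20)·-7 + (35)·y = 0
Solving gives y = -4.
Check: A·(-7, -4) = (-42, -24) = 6·(-7, -4).

-4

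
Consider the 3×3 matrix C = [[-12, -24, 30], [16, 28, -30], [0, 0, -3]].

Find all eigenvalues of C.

-3, 4, 12

Compute the characteristic polynomial p(r) = det(rI - C).
Expanding the 3×3 determinant: p(r) = r^3 - 13r^2 + 144.
Rational-root test: r = 12 gives p(12) = 0.
Dividing by (r - 12) leaves r^2 - r - 12.
The quadratic factors as (r + 3)·(r - 4).
Eigenvalues: -3, 4, 12.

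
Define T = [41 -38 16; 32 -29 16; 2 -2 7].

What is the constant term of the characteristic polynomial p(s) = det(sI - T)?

p(0) = det(0·I − T) = det(−T) = (−1)^3·det(T).
det(T) = 189, so p(0) = -189.

-189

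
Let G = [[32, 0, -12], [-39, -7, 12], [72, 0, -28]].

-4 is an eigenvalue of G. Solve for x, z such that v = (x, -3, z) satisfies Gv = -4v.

3, 9

We need (G + 4I)v = 0.
G + 4I = [[36, 0, -12], [-39, -3, 12], [72, 0, -24]].
Row 1: (36)·x + (0)·-3 + (-12)·z = 0
Row 2: (-39)·x + (-3)·-3 + (12)·z = 0
Row 3: (72)·x + (0)·-3 + (-24)·z = 0
Solving gives x = 3, z = 9.
Check: G·(3, -3, 9) = (-12, 12, -36) = -4·(3, -3, 9).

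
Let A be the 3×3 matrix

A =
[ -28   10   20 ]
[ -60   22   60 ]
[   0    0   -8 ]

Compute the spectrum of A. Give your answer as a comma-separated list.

-8, -8, 2

Compute the characteristic polynomial p(λ) = det(λI - A).
Expanding the 3×3 determinant: p(λ) = λ^3 + 14λ^2 + 32λ - 128.
Rational-root test: λ = 2 gives p(2) = 0.
Dividing by (λ - 2) leaves λ^2 + 16λ + 64.
The quadratic factor is (λ + 8)^2.
Eigenvalues: -8, -8, 2.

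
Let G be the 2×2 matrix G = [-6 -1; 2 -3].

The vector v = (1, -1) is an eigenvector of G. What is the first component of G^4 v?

625

First find the eigenvalue: Gv = (-5, 5) = -5·(1, -1), so λ = -5.
Then G^4 v = λ^4·v = (-5)^4·(1, -1) = 625·(1, -1) = (625, -625).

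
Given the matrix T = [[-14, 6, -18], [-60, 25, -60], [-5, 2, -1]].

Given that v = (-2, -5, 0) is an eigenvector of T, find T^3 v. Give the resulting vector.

(-2, -5, 0)

First find the eigenvalue: Tv = (-2, -5, 0) = 1·(-2, -5, 0), so λ = 1.
Then T^3 v = λ^3·v = 1^3·(-2, -5, 0) = 1·(-2, -5, 0) = (-2, -5, 0).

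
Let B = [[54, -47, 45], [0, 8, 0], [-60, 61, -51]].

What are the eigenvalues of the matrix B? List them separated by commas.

-6, 8, 9

Compute the characteristic polynomial p(r) = det(rI - B).
Expanding along the first row, p(r) = r^3 - 11r^2 - 30r + 432.
Rational-root test: r = 9 gives p(9) = 0.
Dividing by (r - 9) leaves r^2 - 2r - 48.
The quadratic factors as (r + 6)·(r - 8).
Eigenvalues: -6, 8, 9.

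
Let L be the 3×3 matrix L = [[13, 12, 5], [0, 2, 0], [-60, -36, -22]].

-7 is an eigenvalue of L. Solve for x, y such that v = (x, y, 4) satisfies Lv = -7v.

-1, 0

We need (L + 7I)v = 0.
L + 7I = [[20, 12, 5], [0, 9, 0], [-60, -36, -15]].
Row 1: (20)·x + (12)·y + (5)·4 = 0
Row 2: (0)·x + (9)·y + (0)·4 = 0
Row 3: (-60)·x + (-36)·y + (-15)·4 = 0
Solving gives x = -1, y = 0.
Check: L·(-1, 0, 4) = (7, 0, -28) = -7·(-1, 0, 4).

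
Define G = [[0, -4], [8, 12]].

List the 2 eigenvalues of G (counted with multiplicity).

4, 8

det(G - lambda·I) = (0 - lambda)(12 - lambda) - (-4)·(8) = lambda^2 - 12·lambda + 32.
This factors as (lambda - 4)·(lambda - 8) = 0.
Eigenvalues: 4, 8.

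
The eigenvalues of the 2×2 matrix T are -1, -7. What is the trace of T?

trace(T) is the sum of the eigenvalues: (-1) + (-7) = -8.

-8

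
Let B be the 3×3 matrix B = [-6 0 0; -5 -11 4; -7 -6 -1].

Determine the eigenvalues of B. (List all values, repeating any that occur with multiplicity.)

Compute the characteristic polynomial p(t) = det(tI - B).
Expanding along the first row, p(t) = t^3 + 18t^2 + 107t + 210.
Rational-root test: t = -6 gives p(-6) = 0.
Dividing by (t + 6) leaves t^2 + 12t + 35.
The quadratic factors as (t + 7)·(t + 5).
Eigenvalues: -7, -6, -5.

-7, -6, -5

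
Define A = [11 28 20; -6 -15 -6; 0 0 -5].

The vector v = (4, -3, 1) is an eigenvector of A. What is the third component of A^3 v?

First find the eigenvalue: Av = (-20, 15, -5) = -5·(4, -3, 1), so λ = -5.
Then A^3 v = λ^3·v = (-5)^3·(4, -3, 1) = -125·(4, -3, 1) = (-500, 375, -125).

-125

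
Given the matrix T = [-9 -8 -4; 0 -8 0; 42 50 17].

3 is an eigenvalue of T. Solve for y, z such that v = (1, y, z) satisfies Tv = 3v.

We need (T - 3I)v = 0.
T - 3I = [[-12, -8, -4], [0, -11, 0], [42, 50, 14]].
Row 1: (-12)·1 + (-8)·y + (-4)·z = 0
Row 2: (0)·1 + (-11)·y + (0)·z = 0
Row 3: (42)·1 + (50)·y + (14)·z = 0
Solving gives y = 0, z = -3.
Check: T·(1, 0, -3) = (3, 0, -9) = 3·(1, 0, -3).

0, -3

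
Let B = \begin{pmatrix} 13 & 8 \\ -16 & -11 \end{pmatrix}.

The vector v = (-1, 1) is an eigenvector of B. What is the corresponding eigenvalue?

5

Compute Bv: B·(-1, 1) = (-5, 5).
Since Bv = λv, compare component 1: -5 = λ·-1, so λ = 5.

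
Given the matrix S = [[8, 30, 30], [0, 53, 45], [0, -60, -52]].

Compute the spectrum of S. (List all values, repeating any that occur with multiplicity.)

-7, 8, 8

Compute the characteristic polynomial p(r) = det(rI - S).
Cofactor expansion gives p(r) = r^3 - 9r^2 - 48r + 448.
Rational-root test: r = 8 gives p(8) = 0.
Factor out (r - 8): p(r) = (r - 8)·(r^2 - r - 56).
The quadratic factors as (r + 7)·(r - 8).
Eigenvalues: -7, 8, 8.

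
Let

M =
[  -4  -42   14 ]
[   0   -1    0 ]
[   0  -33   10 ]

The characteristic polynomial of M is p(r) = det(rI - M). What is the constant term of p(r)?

p(r) = r^3 - 5r^2 - 46r - 40.
The constant term is -40.

-40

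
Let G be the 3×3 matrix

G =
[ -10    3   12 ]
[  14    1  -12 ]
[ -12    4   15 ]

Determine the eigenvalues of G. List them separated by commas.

-1, 3, 4

Compute the characteristic polynomial p(t) = det(tI - G).
Expanding the 3×3 determinant: p(t) = t^3 - 6t^2 + 5t + 12.
Rational-root test: t = 3 gives p(3) = 0.
Dividing by (t - 3) leaves t^2 - 3t - 4.
The quadratic factors as (t + 1)·(t - 4).
Eigenvalues: -1, 3, 4.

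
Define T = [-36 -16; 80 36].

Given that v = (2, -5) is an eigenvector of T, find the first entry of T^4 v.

First find the eigenvalue: Tv = (8, -20) = 4·(2, -5), so λ = 4.
Then T^4 v = λ^4·v = 4^4·(2, -5) = 256·(2, -5) = (512, -1280).

512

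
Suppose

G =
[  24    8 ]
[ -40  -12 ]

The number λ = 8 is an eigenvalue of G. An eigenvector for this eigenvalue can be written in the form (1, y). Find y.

We need (G - 8I)v = 0.
G - 8I = [[16, 8], [-40, -20]].
Row 1: (16)·1 + (8)·y = 0
Row 2: (-40)·1 + (-20)·y = 0
Solving gives y = -2.
Check: G·(1, -2) = (8, -16) = 8·(1, -2).

-2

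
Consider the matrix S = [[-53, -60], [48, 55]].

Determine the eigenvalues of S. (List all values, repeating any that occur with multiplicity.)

det(S - μI) = (-53 - μ)(55 - μ) - (-60)·(48) = μ^2 - 2μ - 35.
This factors as (μ + 5)·(μ - 7) = 0.
Eigenvalues: -5, 7.

-5, 7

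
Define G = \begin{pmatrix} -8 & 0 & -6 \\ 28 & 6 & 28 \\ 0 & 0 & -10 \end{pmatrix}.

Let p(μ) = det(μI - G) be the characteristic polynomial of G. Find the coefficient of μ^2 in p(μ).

12

The coefficient of μ^2 of det(μI - G) is −trace(G).
trace(G) = (-8) + (6) + (-10) = -12, so the coefficient is 12.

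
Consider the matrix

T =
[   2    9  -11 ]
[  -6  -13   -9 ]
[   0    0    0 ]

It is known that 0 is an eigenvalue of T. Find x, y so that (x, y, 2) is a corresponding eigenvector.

-16, 6

We need (T)v = 0.
T = [[2, 9, -11], [-6, -13, -9], [0, 0, 0]].
Row 1: (2)·x + (9)·y + (-11)·2 = 0
Row 2: (-6)·x + (-13)·y + (-9)·2 = 0
Row 3: (0)·x + (0)·y + (0)·2 = 0
Solving gives x = -16, y = 6.
Check: T·(-16, 6, 2) = (0, 0, 0) = 0·(-16, 6, 2).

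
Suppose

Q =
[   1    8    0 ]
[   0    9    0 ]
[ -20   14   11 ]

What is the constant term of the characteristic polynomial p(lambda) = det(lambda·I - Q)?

-99

p(0) = det(0·I − Q) = det(−Q) = (−1)^3·det(Q).
det(Q) = 99, so p(0) = -99.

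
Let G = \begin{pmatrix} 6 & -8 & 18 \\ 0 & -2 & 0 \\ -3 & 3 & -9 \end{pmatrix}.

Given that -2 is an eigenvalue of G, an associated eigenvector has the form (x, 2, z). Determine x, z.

2, 0

We need (G + 2I)v = 0.
G + 2I = [[8, -8, 18], [0, 0, 0], [-3, 3, -7]].
Row 1: (8)·x + (-8)·2 + (18)·z = 0
Row 2: (0)·x + (0)·2 + (0)·z = 0
Row 3: (-3)·x + (3)·2 + (-7)·z = 0
Solving gives x = 2, z = 0.
Check: G·(2, 2, 0) = (-4, -4, 0) = -2·(2, 2, 0).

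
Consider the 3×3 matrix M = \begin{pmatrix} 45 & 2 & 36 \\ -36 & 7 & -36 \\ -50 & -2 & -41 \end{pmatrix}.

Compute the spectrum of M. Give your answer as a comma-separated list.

-5, 7, 9

The characteristic polynomial is p(lambda) = det(lambda·I - M).
Expanding the 3×3 determinant: p(lambda) = lambda^3 - 11·lambda^2 - 17·lambda + 315.
Since p(-5) = 0, lambda = -5 is a root.
Dividing by (lambda + 5) leaves lambda^2 - 16·lambda + 63.
The quadratic factors as (lambda - 7)·(lambda - 9).
Eigenvalues: -5, 7, 9.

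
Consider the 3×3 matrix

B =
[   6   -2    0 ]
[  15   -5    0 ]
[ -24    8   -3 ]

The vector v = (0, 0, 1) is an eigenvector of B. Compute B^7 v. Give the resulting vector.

(0, 0, -2187)

First find the eigenvalue: Bv = (0, 0, -3) = -3·(0, 0, 1), so λ = -3.
Then B^7 v = λ^7·v = (-3)^7·(0, 0, 1) = -2187·(0, 0, 1) = (0, 0, -2187).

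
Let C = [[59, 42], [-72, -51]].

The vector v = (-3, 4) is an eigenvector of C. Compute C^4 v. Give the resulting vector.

First find the eigenvalue: Cv = (-9, 12) = 3·(-3, 4), so λ = 3.
Then C^4 v = λ^4·v = 3^4·(-3, 4) = 81·(-3, 4) = (-243, 324).

(-243, 324)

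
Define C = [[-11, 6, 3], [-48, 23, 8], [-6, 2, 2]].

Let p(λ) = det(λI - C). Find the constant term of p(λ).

p(λ) = λ^3 - 14λ^2 + 61λ - 84.
The constant term is -84.

-84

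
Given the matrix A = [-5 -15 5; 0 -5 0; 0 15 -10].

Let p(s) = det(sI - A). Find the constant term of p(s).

250

p(s) = s^3 + 20s^2 + 125s + 250.
The constant term is 250.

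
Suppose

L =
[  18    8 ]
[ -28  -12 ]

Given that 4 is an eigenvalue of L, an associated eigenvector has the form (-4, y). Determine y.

We need (L - 4I)v = 0.
L - 4I = [[14, 8], [-28, -16]].
Row 1: (14)·-4 + (8)·y = 0
Row 2: (-28)·-4 + (-16)·y = 0
Solving gives y = 7.
Check: L·(-4, 7) = (-16, 28) = 4·(-4, 7).

7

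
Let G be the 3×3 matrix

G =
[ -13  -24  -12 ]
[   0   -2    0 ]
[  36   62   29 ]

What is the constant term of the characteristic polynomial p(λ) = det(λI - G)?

110

p(0) = det(0·I − G) = det(−G) = (−1)^3·det(G).
det(G) = -110, so p(0) = 110.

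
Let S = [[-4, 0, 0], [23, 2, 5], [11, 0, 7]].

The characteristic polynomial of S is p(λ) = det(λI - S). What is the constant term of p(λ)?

p(λ) = λ^3 - 5λ^2 - 22λ + 56.
The constant term is 56.

56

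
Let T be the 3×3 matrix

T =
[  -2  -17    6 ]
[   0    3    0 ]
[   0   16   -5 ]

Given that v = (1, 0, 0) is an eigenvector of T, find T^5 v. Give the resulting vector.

First find the eigenvalue: Tv = (-2, 0, 0) = -2·(1, 0, 0), so λ = -2.
Then T^5 v = λ^5·v = (-2)^5·(1, 0, 0) = -32·(1, 0, 0) = (-32, 0, 0).

(-32, 0, 0)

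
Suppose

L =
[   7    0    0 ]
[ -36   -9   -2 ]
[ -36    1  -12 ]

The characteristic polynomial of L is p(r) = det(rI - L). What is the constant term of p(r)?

-770

p(r) = r^3 + 14r^2 - 37r - 770.
The constant term is -770.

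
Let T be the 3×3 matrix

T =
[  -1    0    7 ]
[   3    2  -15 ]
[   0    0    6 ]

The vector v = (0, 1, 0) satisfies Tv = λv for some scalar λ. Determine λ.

2

Compute Tv: T·(0, 1, 0) = (0, 2, 0).
Since Tv = λv, compare component 2: 2 = λ·1, so λ = 2.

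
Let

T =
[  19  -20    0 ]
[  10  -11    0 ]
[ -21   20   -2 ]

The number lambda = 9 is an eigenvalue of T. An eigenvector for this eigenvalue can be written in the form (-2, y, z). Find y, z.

-1, 2

We need (T - 9I)v = 0.
T - 9I = [[10, -20, 0], [10, -20, 0], [-21, 20, -11]].
Row 1: (10)·-2 + (-20)·y + (0)·z = 0
Row 2: (10)·-2 + (-20)·y + (0)·z = 0
Row 3: (-21)·-2 + (20)·y + (-11)·z = 0
Solving gives y = -1, z = 2.
Check: T·(-2, -1, 2) = (-18, -9, 18) = 9·(-2, -1, 2).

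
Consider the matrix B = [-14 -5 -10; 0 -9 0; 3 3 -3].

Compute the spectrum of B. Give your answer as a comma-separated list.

-9, -9, -8

Compute the characteristic polynomial p(λ) = det(λI - B).
Cofactor expansion gives p(λ) = λ^3 + 26λ^2 + 225λ + 648.
Since p(-9) = 0, λ = -9 is a root.
Factor out (λ + 9): p(λ) = (λ + 9)·(λ^2 + 17λ + 72).
The quadratic factors as (λ + 9)·(λ + 8).
Eigenvalues: -9, -9, -8.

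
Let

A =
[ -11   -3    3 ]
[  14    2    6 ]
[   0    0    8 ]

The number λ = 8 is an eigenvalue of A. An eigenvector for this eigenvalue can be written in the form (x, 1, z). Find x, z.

0, 1

We need (A - 8I)v = 0.
A - 8I = [[-19, -3, 3], [14, -6, 6], [0, 0, 0]].
Row 1: (-19)·x + (-3)·1 + (3)·z = 0
Row 2: (14)·x + (-6)·1 + (6)·z = 0
Row 3: (0)·x + (0)·1 + (0)·z = 0
Solving gives x = 0, z = 1.
Check: A·(0, 1, 1) = (0, 8, 8) = 8·(0, 1, 1).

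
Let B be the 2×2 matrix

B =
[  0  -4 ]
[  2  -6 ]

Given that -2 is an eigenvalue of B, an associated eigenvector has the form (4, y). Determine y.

We need (B + 2I)v = 0.
B + 2I = [[2, -4], [2, -4]].
Row 1: (2)·4 + (-4)·y = 0
Row 2: (2)·4 + (-4)·y = 0
Solving gives y = 2.
Check: B·(4, 2) = (-8, -4) = -2·(4, 2).

2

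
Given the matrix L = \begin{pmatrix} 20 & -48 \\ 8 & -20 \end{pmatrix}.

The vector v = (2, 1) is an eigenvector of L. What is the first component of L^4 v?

First find the eigenvalue: Lv = (-8, -4) = -4·(2, 1), so λ = -4.
Then L^4 v = λ^4·v = (-4)^4·(2, 1) = 256·(2, 1) = (512, 256).

512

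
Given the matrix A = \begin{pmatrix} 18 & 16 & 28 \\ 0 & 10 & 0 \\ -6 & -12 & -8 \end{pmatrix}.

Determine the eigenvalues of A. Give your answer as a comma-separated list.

Set up det(tI - A) = 0.
Expanding along the first row, p(t) = t^3 - 20t^2 + 124t - 240.
Since p(4) = 0, t = 4 is a root.
Factor out (t - 4): p(t) = (t - 4)·(t^2 - 16t + 60).
The quadratic factors as (t - 6)·(t - 10).
Eigenvalues: 4, 6, 10.

4, 6, 10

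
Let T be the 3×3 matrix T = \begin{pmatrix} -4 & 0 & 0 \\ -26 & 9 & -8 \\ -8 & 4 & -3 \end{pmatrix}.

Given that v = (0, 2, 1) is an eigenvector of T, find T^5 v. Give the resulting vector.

First find the eigenvalue: Tv = (0, 10, 5) = 5·(0, 2, 1), so λ = 5.
Then T^5 v = λ^5·v = 5^5·(0, 2, 1) = 3125·(0, 2, 1) = (0, 6250, 3125).

(0, 6250, 3125)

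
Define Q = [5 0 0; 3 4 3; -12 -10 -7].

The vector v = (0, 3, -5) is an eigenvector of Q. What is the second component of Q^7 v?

-3

First find the eigenvalue: Qv = (0, -3, 5) = -1·(0, 3, -5), so λ = -1.
Then Q^7 v = λ^7·v = (-1)^7·(0, 3, -5) = -1·(0, 3, -5) = (0, -3, 5).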